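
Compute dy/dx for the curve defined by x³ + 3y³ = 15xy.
Take d/dx of both sides. Since y is implicitly a function of x, the chain rule attaches a y' = dy/dx factor whenever we differentiate through y.

Set F(x, y) = (left side) − (right side), so the curve is F = 0. Differentiating each term of F:
  d/dx[x^3] = 3x^2
  d/dx[-15xy] = -15x·y' - 15y
  d/dx[3y^3] = 9y^2·y'

Collecting, the y'-free part is the partial derivative in x and the y' coefficient is the partial derivative in y:
  ∂F/∂x = 3x^2 - 15y
  ∂F/∂y = -15x + 9y^2

so d/dx[F(x, y(x))] = ∂F/∂x + (∂F/∂y)·y' = 0. Rearranging,
  dy/dx = -(∂F/∂x)/(∂F/∂y) = -(3x^2 - 15y)/(-15x + 9y^2) = (x^2 - 5y)/(5x - 3y^2)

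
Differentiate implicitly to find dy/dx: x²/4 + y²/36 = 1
Apply d/dx to both sides, remembering that y depends on x. Each occurrence of y therefore brings in a y' = dy/dx via the chain rule.

With F(x, y) equal to the left-hand side minus the right, differentiate F term by term:
  d/dx[x^2/4] = x/2
  d/dx[y^2/36] = y·y'/18
  d/dx[-1] = 0
Adding these up, d/dx[F] = 0 becomes
  (x/2) + (y/18)·y' = 0,
so isolating y',
  dy/dx = -(x/2)/(y/18) = -9x/y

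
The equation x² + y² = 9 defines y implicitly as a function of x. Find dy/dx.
Differentiate both sides with respect to x, treating y as y(x). By the chain rule, any term containing y contributes a factor of y' = dy/dx when we differentiate it.

Move every term to one side and write the relation as F(x, y) = 0. Term by term,
  d/dx[x^2] = 2x
  d/dx[y^2] = 2y·y'
  d/dx[-9] = 0

The pieces without y' make up ∂F/∂x and the coefficient of y' is ∂F/∂y:
  ∂F/∂x = 2x,
  ∂F/∂y = 2y.

Since d/dx[F] = ∂F/∂x + (∂F/∂y)·y' = 0, solve for y':
  (∂F/∂y)·y' = -∂F/∂x
  dy/dx = -(∂F/∂x)/(∂F/∂y) = -(2x)/(2y) = -x/y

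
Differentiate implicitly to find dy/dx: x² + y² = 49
Take d/dx of both sides. Since y is implicitly a function of x, the chain rule attaches a y' = dy/dx factor whenever we differentiate through y.

Set F(x, y) = (left side) − (right side), so the curve is F = 0. Differentiating each term of F:
  d/dx[x^2] = 2x
  d/dx[y^2] = 2y·y'
  d/dx[-49] = 0

Collecting, the y'-free part is the partial derivative in x and the y' coefficient is the partial derivative in y:
  ∂F/∂x = 2x
  ∂F/∂y = 2y

so d/dx[F(x, y(x))] = ∂F/∂x + (∂F/∂y)·y' = 0. Rearranging,
  dy/dx = -(∂F/∂x)/(∂F/∂y) = -(2x)/(2y) = -x/y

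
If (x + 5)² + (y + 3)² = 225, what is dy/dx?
Take d/dx of both sides. Since y is implicitly a function of x, the chain rule attaches a y' = dy/dx factor whenever we differentiate through y.

Set F(x, y) = (left side) − (right side), so the curve is F = 0. Differentiating each term of F:
  d/dx[(x + 5)^2] = 2x + 10
  d/dx[(y + 3)^2] = 2·y'(y + 3)
  d/dx[-225] = 0

Collecting, the y'-free part is the partial derivative in x and the y' coefficient is the partial derivative in y:
  ∂F/∂x = 2x + 10
  ∂F/∂y = 2y + 6

so d/dx[F(x, y(x))] = ∂F/∂x + (∂F/∂y)·y' = 0. Rearranging,
  dy/dx = -(∂F/∂x)/(∂F/∂y) = -(2x + 10)/(2y + 6) = (-x - 5)/(y + 3)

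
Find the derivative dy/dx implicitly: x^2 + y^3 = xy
Differentiate the relation implicitly: treat y = y(x) and apply the chain rule, so every y-derivative picks up a y' = dy/dx factor.

With everything moved to the left-hand side, differentiate term by term:
  d/dx[x^2] = 2x
  d/dx[-xy] = -x·y' - y
  d/dx[y^3] = 3y^2·y'

Separating the contributions that come from x directly and those that come through y:
  without y':      2x - y
  multiplying y':  -x + 3y^2

so (2x - y) + (-x + 3y^2)·y' = 0, and therefore
  dy/dx = -(2x - y)/(-x + 3y^2) = (2x - y)/(x - 3y^2)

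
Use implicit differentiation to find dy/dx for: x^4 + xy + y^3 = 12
Take d/dx of both sides. Since y is implicitly a function of x, the chain rule attaches a y' = dy/dx factor whenever we differentiate through y.

Set F(x, y) = (left side) − (right side), so the curve is F = 0. Differentiating each term of F:
  d/dx[x^4] = 4x^3
  d/dx[xy] = x·y' + y
  d/dx[y^3] = 3y^2·y'
  d/dx[-12] = 0

Collecting, the y'-free part is the partial derivative in x and the y' coefficient is the partial derivative in y:
  ∂F/∂x = 4x^3 + y
  ∂F/∂y = x + 3y^2

so d/dx[F(x, y(x))] = ∂F/∂x + (∂F/∂y)·y' = 0. Rearranging,
  dy/dx = -(∂F/∂x)/(∂F/∂y) = -(4x^3 + y)/(x + 3y^2) = (-4x^3 - y)/(x + 3y^2)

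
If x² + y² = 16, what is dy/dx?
Differentiate the relation implicitly: treat y = y(x) and apply the chain rule, so every y-derivative picks up a y' = dy/dx factor.

With everything moved to the left-hand side, differentiate term by term:
  d/dx[x^2] = 2x
  d/dx[y^2] = 2y·y'
  d/dx[-16] = 0

Separating the contributions that come from x directly and those that come through y:
  without y':      2x
  multiplying y':  2y

so (2x) + (2y)·y' = 0, and therefore
  dy/dx = -(2x)/(2y) = -x/y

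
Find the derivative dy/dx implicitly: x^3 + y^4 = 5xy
Take d/dx of both sides. Since y is implicitly a function of x, the chain rule attaches a y' = dy/dx factor whenever we differentiate through y.

Set F(x, y) = (left side) − (right side), so the curve is F = 0. Differentiating each term of F:
  d/dx[x^3] = 3x^2
  d/dx[-5xy] = -5x·y' - 5y
  d/dx[y^4] = 4y^3·y'

Collecting, the y'-free part is the partial derivative in x and the y' coefficient is the partial derivative in y:
  ∂F/∂x = 3x^2 - 5y
  ∂F/∂y = -5x + 4y^3

so d/dx[F(x, y(x))] = ∂F/∂x + (∂F/∂y)·y' = 0. Rearranging,
  dy/dx = -(∂F/∂x)/(∂F/∂y) = -(3x^2 - 5y)/(-5x + 4y^3) = (3x^2 - 5y)/(5x - 4y^3)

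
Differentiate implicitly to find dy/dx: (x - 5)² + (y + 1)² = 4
Apply d/dx to both sides, remembering that y depends on x. Each occurrence of y therefore brings in a y' = dy/dx via the chain rule.

With F(x, y) equal to the left-hand side minus the right, differentiate F term by term:
  d/dx[(x - 5)^2] = 2x - 10
  d/dx[(y + 1)^2] = 2·y'(y + 1)
  d/dx[-4] = 0
Adding these up, d/dx[F] = 0 becomes
  (2x - 10) + (2y + 2)·y' = 0,
so isolating y',
  dy/dx = -(2x - 10)/(2y + 2) = (5 - x)/(y + 1)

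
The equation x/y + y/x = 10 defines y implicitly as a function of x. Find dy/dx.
Apply d/dx to both sides, remembering that y depends on x. Each occurrence of y therefore brings in a y' = dy/dx via the chain rule.

With F(x, y) equal to the left-hand side minus the right, differentiate F term by term:
  d/dx[x/y] = -x·y'/y^2 + 1/y
  d/dx[y/x] = y'/x - y/x^2
  d/dx[-10] = 0
Adding these up, d/dx[F] = 0 becomes
  (1/y - y/x^2) + (-x/y^2 + 1/x)·y' = 0,
so isolating y',
  dy/dx = -(1/y - y/x^2)/(-x/y^2 + 1/x)
        = -((x - y)(x + y)/(x^2y))/(-(x - y)(x + y)/(xy^2)) = y/x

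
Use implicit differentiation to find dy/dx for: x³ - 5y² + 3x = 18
Apply d/dx to both sides, remembering that y depends on x. Each occurrence of y therefore brings in a y' = dy/dx via the chain rule.

With F(x, y) equal to the left-hand side minus the right, differentiate F term by term:
  d/dx[x^3] = 3x^2
  d/dx[3x] = 3
  d/dx[-5y^2] = -10y·y'
  d/dx[-18] = 0
Adding these up, d/dx[F] = 0 becomes
  (3x^2 + 3) + (-10y)·y' = 0,
so isolating y',
  dy/dx = -(3x^2 + 3)/(-10y) = 3(x^2 + 1)/(10y)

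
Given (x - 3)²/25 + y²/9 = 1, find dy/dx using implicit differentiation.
Apply d/dx to both sides, remembering that y depends on x. Each occurrence of y therefore brings in a y' = dy/dx via the chain rule.

With F(x, y) equal to the left-hand side minus the right, differentiate F term by term:
  d/dx[y^2/9] = 2y·y'/9
  d/dx[(x - 3)^2/25] = 2x/25 - 6/25
  d/dx[-1] = 0
Adding these up, d/dx[F] = 0 becomes
  (2x/25 - 6/25) + (2y/9)·y' = 0,
so isolating y',
  dy/dx = -(2x/25 - 6/25)/(2y/9)
        = -(2(x - 3)/25)/(2y/9) = 9(3 - x)/(25y)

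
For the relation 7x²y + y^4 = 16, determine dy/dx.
Differentiate both sides with respect to x, treating y as y(x). By the chain rule, any term containing y contributes a factor of y' = dy/dx when we differentiate it.

Move every term to one side and write the relation as F(x, y) = 0. Term by term,
  d/dx[7x^2y] = 7x^2·y' + 14xy
  d/dx[y^4] = 4y^3·y'
  d/dx[-16] = 0

The pieces without y' make up ∂F/∂x and the coefficient of y' is ∂F/∂y:
  ∂F/∂x = 14xy,
  ∂F/∂y = 7x^2 + 4y^3.

Since d/dx[F] = ∂F/∂x + (∂F/∂y)·y' = 0, solve for y':
  (∂F/∂y)·y' = -∂F/∂x
  dy/dx = -(∂F/∂x)/(∂F/∂y) = -(14xy)/(7x^2 + 4y^3) = -14xy/(7x^2 + 4y^3)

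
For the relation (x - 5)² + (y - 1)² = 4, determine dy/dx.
Take d/dx of both sides. Since y is implicitly a function of x, the chain rule attaches a y' = dy/dx factor whenever we differentiate through y.

Set F(x, y) = (left side) − (right side), so the curve is F = 0. Differentiating each term of F:
  d/dx[(x - 5)^2] = 2x - 10
  d/dx[(y - 1)^2] = 2·y'(y - 1)
  d/dx[-4] = 0

Collecting, the y'-free part is the partial derivative in x and the y' coefficient is the partial derivative in y:
  ∂F/∂x = 2x - 10
  ∂F/∂y = 2y - 2

so d/dx[F(x, y(x))] = ∂F/∂x + (∂F/∂y)·y' = 0. Rearranging,
  dy/dx = -(∂F/∂x)/(∂F/∂y) = -(2x - 10)/(2y - 2) = (5 - x)/(y - 1)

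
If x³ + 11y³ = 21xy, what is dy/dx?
Differentiate both sides with respect to x, treating y as y(x). By the chain rule, any term containing y contributes a factor of y' = dy/dx when we differentiate it.

Move every term to one side and write the relation as F(x, y) = 0. Term by term,
  d/dx[x^3] = 3x^2
  d/dx[-21xy] = -21x·y' - 21y
  d/dx[11y^3] = 33y^2·y'

The pieces without y' make up ∂F/∂x and the coefficient of y' is ∂F/∂y:
  ∂F/∂x = 3x^2 - 21y,
  ∂F/∂y = -21x + 33y^2.

Since d/dx[F] = ∂F/∂x + (∂F/∂y)·y' = 0, solve for y':
  (∂F/∂y)·y' = -∂F/∂x
  dy/dx = -(∂F/∂x)/(∂F/∂y) = -(3x^2 - 21y)/(-21x + 33y^2) = (x^2 - 7y)/(7x - 11y^2)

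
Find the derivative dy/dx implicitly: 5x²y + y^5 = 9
Differentiate the relation implicitly: treat y = y(x) and apply the chain rule, so every y-derivative picks up a y' = dy/dx factor.

With everything moved to the left-hand side, differentiate term by term:
  d/dx[5x^2y] = 5x^2·y' + 10xy
  d/dx[y^5] = 5y^4·y'
  d/dx[-9] = 0

Separating the contributions that come from x directly and those that come through y:
  without y':      10xy
  multiplying y':  5x^2 + 5y^4

so (10xy) + (5x^2 + 5y^4)·y' = 0, and therefore
  dy/dx = -(10xy)/(5x^2 + 5y^4) = -2xy/(x^2 + y^4)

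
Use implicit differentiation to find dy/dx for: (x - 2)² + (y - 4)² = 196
Apply d/dx to both sides, remembering that y depends on x. Each occurrence of y therefore brings in a y' = dy/dx via the chain rule.

With F(x, y) equal to the left-hand side minus the right, differentiate F term by term:
  d/dx[(x - 2)^2] = 2x - 4
  d/dx[(y - 4)^2] = 2·y'(y - 4)
  d/dx[-196] = 0
Adding these up, d/dx[F] = 0 becomes
  (2x - 4) + (2y - 8)·y' = 0,
so isolating y',
  dy/dx = -(2x - 4)/(2y - 8) = (2 - x)/(y - 4)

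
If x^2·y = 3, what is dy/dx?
Apply d/dx to both sides, remembering that y depends on x. Each occurrence of y therefore brings in a y' = dy/dx via the chain rule.

With F(x, y) equal to the left-hand side minus the right, differentiate F term by term:
  d/dx[x^2y] = x^2·y' + 2xy
  d/dx[-3] = 0
Adding these up, d/dx[F] = 0 becomes
  (2xy) + (x^2)·y' = 0,
so isolating y',
  dy/dx = -(2xy)/(x^2) = -2y/x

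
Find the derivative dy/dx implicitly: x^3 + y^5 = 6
Apply d/dx to both sides, remembering that y depends on x. Each occurrence of y therefore brings in a y' = dy/dx via the chain rule.

With F(x, y) equal to the left-hand side minus the right, differentiate F term by term:
  d/dx[x^3] = 3x^2
  d/dx[y^5] = 5y^4·y'
  d/dx[-6] = 0
Adding these up, d/dx[F] = 0 becomes
  (3x^2) + (5y^4)·y' = 0,
so isolating y',
  dy/dx = -(3x^2)/(5y^4) = -3x^2/(5y^4)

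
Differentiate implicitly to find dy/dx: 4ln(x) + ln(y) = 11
Apply d/dx to both sides, remembering that y depends on x. Each occurrence of y therefore brings in a y' = dy/dx via the chain rule.

With F(x, y) equal to the left-hand side minus the right, differentiate F term by term:
  d/dx[4ln(x)] = 4/x
  d/dx[ln(y)] = y'/y
  d/dx[-11] = 0
Adding these up, d/dx[F] = 0 becomes
  (4/x) + (1/y)·y' = 0,
so isolating y',
  dy/dx = -(4/x)/(1/y) = -4y/x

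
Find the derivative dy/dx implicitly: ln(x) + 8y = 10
Differentiate the relation implicitly: treat y = y(x) and apply the chain rule, so every y-derivative picks up a y' = dy/dx factor.

With everything moved to the left-hand side, differentiate term by term:
  d/dx[8y] = 8·y'
  d/dx[ln(x)] = 1/x
  d/dx[-10] = 0

Separating the contributions that come from x directly and those that come through y:
  without y':      1/x
  multiplying y':  8

so (1/x) + (8)·y' = 0, and therefore
  dy/dx = -(1/x)/(8) = -1/(8x)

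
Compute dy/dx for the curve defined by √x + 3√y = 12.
Take d/dx of both sides. Since y is implicitly a function of x, the chain rule attaches a y' = dy/dx factor whenever we differentiate through y.

Set F(x, y) = (left side) − (right side), so the curve is F = 0. Differentiating each term of F:
  d/dx[√(x)] = 1/(2√(x))
  d/dx[3√(y)] = 3·y'/(2√(y))
  d/dx[-12] = 0

Collecting, the y'-free part is the partial derivative in x and the y' coefficient is the partial derivative in y:
  ∂F/∂x = 1/(2√(x))
  ∂F/∂y = 3/(2√(y))

so d/dx[F(x, y(x))] = ∂F/∂x + (∂F/∂y)·y' = 0. Rearranging,
  dy/dx = -(∂F/∂x)/(∂F/∂y) = -(1/(2√(x)))/(3/(2√(y))) = -√(y)/(3√(x))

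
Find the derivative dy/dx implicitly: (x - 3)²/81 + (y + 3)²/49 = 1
Apply d/dx to both sides, remembering that y depends on x. Each occurrence of y therefore brings in a y' = dy/dx via the chain rule.

With F(x, y) equal to the left-hand side minus the right, differentiate F term by term:
  d/dx[(x - 3)^2/81] = 2x/81 - 2/27
  d/dx[(y + 3)^2/49] = 2·y'(y + 3)/49
  d/dx[-1] = 0
Adding these up, d/dx[F] = 0 becomes
  (2x/81 - 2/27) + (2y/49 + 6/49)·y' = 0,
so isolating y',
  dy/dx = -(2x/81 - 2/27)/(2y/49 + 6/49)
        = -(2(x - 3)/81)/(2(y + 3)/49) = 49(3 - x)/(81(y + 3))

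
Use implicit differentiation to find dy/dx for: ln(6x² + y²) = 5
Differentiate both sides with respect to x, treating y as y(x). By the chain rule, any term containing y contributes a factor of y' = dy/dx when we differentiate it.

Move every term to one side and write the relation as F(x, y) = 0. Term by term,
  d/dx[ln(6x^2 + y^2)] = (12x + 2y·y')/(6x^2 + y^2)
  d/dx[-5] = 0

The pieces without y' make up ∂F/∂x and the coefficient of y' is ∂F/∂y:
  ∂F/∂x = 12x/(6x^2 + y^2),
  ∂F/∂y = 2y/(6x^2 + y^2).

Since d/dx[F] = ∂F/∂x + (∂F/∂y)·y' = 0, solve for y':
  (∂F/∂y)·y' = -∂F/∂x
  dy/dx = -(∂F/∂x)/(∂F/∂y) = -(12x/(6x^2 + y^2))/(2y/(6x^2 + y^2)) = -6x/y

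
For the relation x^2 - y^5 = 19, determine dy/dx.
Apply d/dx to both sides, remembering that y depends on x. Each occurrence of y therefore brings in a y' = dy/dx via the chain rule.

With F(x, y) equal to the left-hand side minus the right, differentiate F term by term:
  d/dx[x^2] = 2x
  d/dx[-y^5] = -5y^4·y'
  d/dx[-19] = 0
Adding these up, d/dx[F] = 0 becomes
  (2x) + (-5y^4)·y' = 0,
so isolating y',
  dy/dx = -(2x)/(-5y^4) = 2x/(5y^4)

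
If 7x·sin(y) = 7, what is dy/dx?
Differentiate the relation implicitly: treat y = y(x) and apply the chain rule, so every y-derivative picks up a y' = dy/dx factor.

With everything moved to the left-hand side, differentiate term by term:
  d/dx[7x·sin(y)] = 7x·y'·cos(y) + 7sin(y)
  d/dx[-7] = 0

Separating the contributions that come from x directly and those that come through y:
  without y':      7sin(y)
  multiplying y':  7x·cos(y)

so (7sin(y)) + (7x·cos(y))·y' = 0, and therefore
  dy/dx = -(7sin(y))/(7x·cos(y)) = -tan(y)/x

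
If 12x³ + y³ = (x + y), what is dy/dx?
Differentiate both sides with respect to x, treating y as y(x). By the chain rule, any term containing y contributes a factor of y' = dy/dx when we differentiate it.

Move every term to one side and write the relation as F(x, y) = 0. Term by term,
  d/dx[12x^3] = 36x^2
  d/dx[-x] = -1
  d/dx[y^3] = 3y^2·y'
  d/dx[-y] = -y'

The pieces without y' make up ∂F/∂x and the coefficient of y' is ∂F/∂y:
  ∂F/∂x = 36x^2 - 1,
  ∂F/∂y = 3y^2 - 1.

Since d/dx[F] = ∂F/∂x + (∂F/∂y)·y' = 0, solve for y':
  (∂F/∂y)·y' = -∂F/∂x
  dy/dx = -(∂F/∂x)/(∂F/∂y) = -(36x^2 - 1)/(3y^2 - 1) = (1 - 36x^2)/(3y^2 - 1)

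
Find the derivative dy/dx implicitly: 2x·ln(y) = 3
Apply d/dx to both sides, remembering that y depends on x. Each occurrence of y therefore brings in a y' = dy/dx via the chain rule.

With F(x, y) equal to the left-hand side minus the right, differentiate F term by term:
  d/dx[2x·ln(y)] = 2x·y'/y + 2ln(y)
  d/dx[-3] = 0
Adding these up, d/dx[F] = 0 becomes
  (2ln(y)) + (2x/y)·y' = 0,
so isolating y',
  dy/dx = -(2ln(y))/(2x/y) = -y·ln(y)/x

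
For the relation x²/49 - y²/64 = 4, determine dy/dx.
Differentiate the relation implicitly: treat y = y(x) and apply the chain rule, so every y-derivative picks up a y' = dy/dx factor.

With everything moved to the left-hand side, differentiate term by term:
  d/dx[x^2/49] = 2x/49
  d/dx[-y^2/64] = -y·y'/32
  d/dx[-4] = 0

Separating the contributions that come from x directly and those that come through y:
  without y':      2x/49
  multiplying y':  -y/32

so (2x/49) + (-y/32)·y' = 0, and therefore
  dy/dx = -(2x/49)/(-y/32) = 64x/(49y)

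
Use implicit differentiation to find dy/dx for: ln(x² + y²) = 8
Differentiate both sides with respect to x, treating y as y(x). By the chain rule, any term containing y contributes a factor of y' = dy/dx when we differentiate it.

Move every term to one side and write the relation as F(x, y) = 0. Term by term,
  d/dx[ln(x^2 + y^2)] = (2x + 2y·y')/(x^2 + y^2)
  d/dx[-8] = 0

The pieces without y' make up ∂F/∂x and the coefficient of y' is ∂F/∂y:
  ∂F/∂x = 2x/(x^2 + y^2),
  ∂F/∂y = 2y/(x^2 + y^2).

Since d/dx[F] = ∂F/∂x + (∂F/∂y)·y' = 0, solve for y':
  (∂F/∂y)·y' = -∂F/∂x
  dy/dx = -(∂F/∂x)/(∂F/∂y) = -(2x/(x^2 + y^2))/(2y/(x^2 + y^2)) = -x/y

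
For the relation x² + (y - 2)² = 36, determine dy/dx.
Take d/dx of both sides. Since y is implicitly a function of x, the chain rule attaches a y' = dy/dx factor whenever we differentiate through y.

Set F(x, y) = (left side) − (right side), so the curve is F = 0. Differentiating each term of F:
  d/dx[x^2] = 2x
  d/dx[(y - 2)^2] = 2·y'(y - 2)
  d/dx[-36] = 0

Collecting, the y'-free part is the partial derivative in x and the y' coefficient is the partial derivative in y:
  ∂F/∂x = 2x
  ∂F/∂y = 2y - 4

so d/dx[F(x, y(x))] = ∂F/∂x + (∂F/∂y)·y' = 0. Rearranging,
  dy/dx = -(∂F/∂x)/(∂F/∂y) = -(2x)/(2y - 4) = -x/(y - 2)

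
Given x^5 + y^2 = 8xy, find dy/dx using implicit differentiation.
Take d/dx of both sides. Since y is implicitly a function of x, the chain rule attaches a y' = dy/dx factor whenever we differentiate through y.

Set F(x, y) = (left side) − (right side), so the curve is F = 0. Differentiating each term of F:
  d/dx[x^5] = 5x^4
  d/dx[-8xy] = -8x·y' - 8y
  d/dx[y^2] = 2y·y'

Collecting, the y'-free part is the partial derivative in x and the y' coefficient is the partial derivative in y:
  ∂F/∂x = 5x^4 - 8y
  ∂F/∂y = -8x + 2y

so d/dx[F(x, y(x))] = ∂F/∂x + (∂F/∂y)·y' = 0. Rearranging,
  dy/dx = -(∂F/∂x)/(∂F/∂y) = -(5x^4 - 8y)/(-8x + 2y) = (5x^4 - 8y)/(2(4x - y))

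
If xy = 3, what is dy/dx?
Differentiate both sides with respect to x, treating y as y(x). By the chain rule, any term containing y contributes a factor of y' = dy/dx when we differentiate it.

Move every term to one side and write the relation as F(x, y) = 0. Term by term,
  d/dx[xy] = x·y' + y
  d/dx[-3] = 0

The pieces without y' make up ∂F/∂x and the coefficient of y' is ∂F/∂y:
  ∂F/∂x = y,
  ∂F/∂y = x.

Since d/dx[F] = ∂F/∂x + (∂F/∂y)·y' = 0, solve for y':
  (∂F/∂y)·y' = -∂F/∂x
  dy/dx = -(∂F/∂x)/(∂F/∂y) = -(y)/(x) = -y/x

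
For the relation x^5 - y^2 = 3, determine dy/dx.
Take d/dx of both sides. Since y is implicitly a function of x, the chain rule attaches a y' = dy/dx factor whenever we differentiate through y.

Set F(x, y) = (left side) − (right side), so the curve is F = 0. Differentiating each term of F:
  d/dx[x^5] = 5x^4
  d/dx[-y^2] = -2y·y'
  d/dx[-3] = 0

Collecting, the y'-free part is the partial derivative in x and the y' coefficient is the partial derivative in y:
  ∂F/∂x = 5x^4
  ∂F/∂y = -2y

so d/dx[F(x, y(x))] = ∂F/∂x + (∂F/∂y)·y' = 0. Rearranging,
  dy/dx = -(∂F/∂x)/(∂F/∂y) = -(5x^4)/(-2y) = 5x^4/(2y)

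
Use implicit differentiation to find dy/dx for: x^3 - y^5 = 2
Differentiate both sides with respect to x, treating y as y(x). By the chain rule, any term containing y contributes a factor of y' = dy/dx when we differentiate it.

Move every term to one side and write the relation as F(x, y) = 0. Term by term,
  d/dx[x^3] = 3x^2
  d/dx[-y^5] = -5y^4·y'
  d/dx[-2] = 0

The pieces without y' make up ∂F/∂x and the coefficient of y' is ∂F/∂y:
  ∂F/∂x = 3x^2,
  ∂F/∂y = -5y^4.

Since d/dx[F] = ∂F/∂x + (∂F/∂y)·y' = 0, solve for y':
  (∂F/∂y)·y' = -∂F/∂x
  dy/dx = -(∂F/∂x)/(∂F/∂y) = -(3x^2)/(-5y^4) = 3x^2/(5y^4)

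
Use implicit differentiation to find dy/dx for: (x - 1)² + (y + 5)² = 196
Take d/dx of both sides. Since y is implicitly a function of x, the chain rule attaches a y' = dy/dx factor whenever we differentiate through y.

Set F(x, y) = (left side) − (right side), so the curve is F = 0. Differentiating each term of F:
  d/dx[(x - 1)^2] = 2x - 2
  d/dx[(y + 5)^2] = 2·y'(y + 5)
  d/dx[-196] = 0

Collecting, the y'-free part is the partial derivative in x and the y' coefficient is the partial derivative in y:
  ∂F/∂x = 2x - 2
  ∂F/∂y = 2y + 10

so d/dx[F(x, y(x))] = ∂F/∂x + (∂F/∂y)·y' = 0. Rearranging,
  dy/dx = -(∂F/∂x)/(∂F/∂y) = -(2x - 2)/(2y + 10) = (1 - x)/(y + 5)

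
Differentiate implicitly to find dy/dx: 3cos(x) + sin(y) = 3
Take d/dx of both sides. Since y is implicitly a function of x, the chain rule attaches a y' = dy/dx factor whenever we differentiate through y.

Set F(x, y) = (left side) − (right side), so the curve is F = 0. Differentiating each term of F:
  d/dx[sin(y)] = y'·cos(y)
  d/dx[3cos(x)] = -3sin(x)
  d/dx[-3] = 0

Collecting, the y'-free part is the partial derivative in x and the y' coefficient is the partial derivative in y:
  ∂F/∂x = -3sin(x)
  ∂F/∂y = cos(y)

so d/dx[F(x, y(x))] = ∂F/∂x + (∂F/∂y)·y' = 0. Rearranging,
  dy/dx = -(∂F/∂x)/(∂F/∂y) = -(-3sin(x))/(cos(y)) = 3sin(x)/cos(y)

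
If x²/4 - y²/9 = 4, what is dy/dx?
Apply d/dx to both sides, remembering that y depends on x. Each occurrence of y therefore brings in a y' = dy/dx via the chain rule.

With F(x, y) equal to the left-hand side minus the right, differentiate F term by term:
  d/dx[x^2/4] = x/2
  d/dx[-y^2/9] = -2y·y'/9
  d/dx[-4] = 0
Adding these up, d/dx[F] = 0 becomes
  (x/2) + (-2y/9)·y' = 0,
so isolating y',
  dy/dx = -(x/2)/(-2y/9) = 9x/(4y)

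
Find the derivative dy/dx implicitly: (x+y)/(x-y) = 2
Apply d/dx to both sides, remembering that y depends on x. Each occurrence of y therefore brings in a y' = dy/dx via the chain rule.

With F(x, y) equal to the left-hand side minus the right, differentiate F term by term:
  d/dx[(x + y)/(x - y)] = (y' + 1)/(x - y) + (x + y)(y' - 1)/(x - y)^2
  d/dx[-2] = 0
Adding these up, d/dx[F] = 0 becomes
  (1/(x - y) - (x + y)/(x - y)^2) + (1/(x - y) + (x + y)/(x - y)^2)·y' = 0,
so isolating y',
  dy/dx = -(1/(x - y) - (x + y)/(x - y)^2)/(1/(x - y) + (x + y)/(x - y)^2)
        = -(-2y/(x - y)^2)/(2x/(x - y)^2) = y/x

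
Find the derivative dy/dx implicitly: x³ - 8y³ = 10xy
Take d/dx of both sides. Since y is implicitly a function of x, the chain rule attaches a y' = dy/dx factor whenever we differentiate through y.

Set F(x, y) = (left side) − (right side), so the curve is F = 0. Differentiating each term of F:
  d/dx[x^3] = 3x^2
  d/dx[-10xy] = -10x·y' - 10y
  d/dx[-8y^3] = -24y^2·y'

Collecting, the y'-free part is the partial derivative in x and the y' coefficient is the partial derivative in y:
  ∂F/∂x = 3x^2 - 10y
  ∂F/∂y = -10x - 24y^2

so d/dx[F(x, y(x))] = ∂F/∂x + (∂F/∂y)·y' = 0. Rearranging,
  dy/dx = -(∂F/∂x)/(∂F/∂y) = -(3x^2 - 10y)/(-10x - 24y^2) = (3x^2 - 10y)/(2(5x + 12y^2))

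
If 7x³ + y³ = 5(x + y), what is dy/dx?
Apply d/dx to both sides, remembering that y depends on x. Each occurrence of y therefore brings in a y' = dy/dx via the chain rule.

With F(x, y) equal to the left-hand side minus the right, differentiate F term by term:
  d/dx[7x^3] = 21x^2
  d/dx[-5x] = -5
  d/dx[y^3] = 3y^2·y'
  d/dx[-5y] = -5·y'
Adding these up, d/dx[F] = 0 becomes
  (21x^2 - 5) + (3y^2 - 5)·y' = 0,
so isolating y',
  dy/dx = -(21x^2 - 5)/(3y^2 - 5) = (5 - 21x^2)/(3y^2 - 5)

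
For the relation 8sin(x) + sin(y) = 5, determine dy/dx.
Apply d/dx to both sides, remembering that y depends on x. Each occurrence of y therefore brings in a y' = dy/dx via the chain rule.

With F(x, y) equal to the left-hand side minus the right, differentiate F term by term:
  d/dx[8sin(x)] = 8cos(x)
  d/dx[sin(y)] = y'·cos(y)
  d/dx[-5] = 0
Adding these up, d/dx[F] = 0 becomes
  (8cos(x)) + (cos(y))·y' = 0,
so isolating y',
  dy/dx = -(8cos(x))/(cos(y)) = -8cos(x)/cos(y)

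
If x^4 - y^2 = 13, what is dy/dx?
Differentiate both sides with respect to x, treating y as y(x). By the chain rule, any term containing y contributes a factor of y' = dy/dx when we differentiate it.

Move every term to one side and write the relation as F(x, y) = 0. Term by term,
  d/dx[x^4] = 4x^3
  d/dx[-y^2] = -2y·y'
  d/dx[-13] = 0

The pieces without y' make up ∂F/∂x and the coefficient of y' is ∂F/∂y:
  ∂F/∂x = 4x^3,
  ∂F/∂y = -2y.

Since d/dx[F] = ∂F/∂x + (∂F/∂y)·y' = 0, solve for y':
  (∂F/∂y)·y' = -∂F/∂x
  dy/dx = -(∂F/∂x)/(∂F/∂y) = -(4x^3)/(-2y) = 2x^3/y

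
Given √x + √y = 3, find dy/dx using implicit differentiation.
Differentiate both sides with respect to x, treating y as y(x). By the chain rule, any term containing y contributes a factor of y' = dy/dx when we differentiate it.

Move every term to one side and write the relation as F(x, y) = 0. Term by term,
  d/dx[√(x)] = 1/(2√(x))
  d/dx[√(y)] = y'/(2√(y))
  d/dx[-3] = 0

The pieces without y' make up ∂F/∂x and the coefficient of y' is ∂F/∂y:
  ∂F/∂x = 1/(2√(x)),
  ∂F/∂y = 1/(2√(y)).

Since d/dx[F] = ∂F/∂x + (∂F/∂y)·y' = 0, solve for y':
  (∂F/∂y)·y' = -∂F/∂x
  dy/dx = -(∂F/∂x)/(∂F/∂y) = -(1/(2√(x)))/(1/(2√(y))) = -√(y)/√(x)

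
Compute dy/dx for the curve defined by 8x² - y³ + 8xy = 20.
Differentiate both sides with respect to x, treating y as y(x). By the chain rule, any term containing y contributes a factor of y' = dy/dx when we differentiate it.

Move every term to one side and write the relation as F(x, y) = 0. Term by term,
  d/dx[8x^2] = 16x
  d/dx[8xy] = 8x·y' + 8y
  d/dx[-y^3] = -3y^2·y'
  d/dx[-20] = 0

The pieces without y' make up ∂F/∂x and the coefficient of y' is ∂F/∂y:
  ∂F/∂x = 16x + 8y,
  ∂F/∂y = 8x - 3y^2.

Since d/dx[F] = ∂F/∂x + (∂F/∂y)·y' = 0, solve for y':
  (∂F/∂y)·y' = -∂F/∂x
  dy/dx = -(∂F/∂x)/(∂F/∂y) = -(16x + 8y)/(8x - 3y^2) = 8(-2x - y)/(8x - 3y^2)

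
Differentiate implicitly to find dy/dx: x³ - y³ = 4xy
Differentiate both sides with respect to x, treating y as y(x). By the chain rule, any term containing y contributes a factor of y' = dy/dx when we differentiate it.

Move every term to one side and write the relation as F(x, y) = 0. Term by term,
  d/dx[x^3] = 3x^2
  d/dx[-4xy] = -4x·y' - 4y
  d/dx[-y^3] = -3y^2·y'

The pieces without y' make up ∂F/∂x and the coefficient of y' is ∂F/∂y:
  ∂F/∂x = 3x^2 - 4y,
  ∂F/∂y = -4x - 3y^2.

Since d/dx[F] = ∂F/∂x + (∂F/∂y)·y' = 0, solve for y':
  (∂F/∂y)·y' = -∂F/∂x
  dy/dx = -(∂F/∂x)/(∂F/∂y) = -(3x^2 - 4y)/(-4x - 3y^2) = (3x^2 - 4y)/(4x + 3y^2)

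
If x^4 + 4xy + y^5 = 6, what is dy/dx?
Apply d/dx to both sides, remembering that y depends on x. Each occurrence of y therefore brings in a y' = dy/dx via the chain rule.

With F(x, y) equal to the left-hand side minus the right, differentiate F term by term:
  d/dx[x^4] = 4x^3
  d/dx[4xy] = 4x·y' + 4y
  d/dx[y^5] = 5y^4·y'
  d/dx[-6] = 0
Adding these up, d/dx[F] = 0 becomes
  (4x^3 + 4y) + (4x + 5y^4)·y' = 0,
so isolating y',
  dy/dx = -(4x^3 + 4y)/(4x + 5y^4) = 4(-x^3 - y)/(4x + 5y^4)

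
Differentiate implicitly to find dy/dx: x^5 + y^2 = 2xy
Take d/dx of both sides. Since y is implicitly a function of x, the chain rule attaches a y' = dy/dx factor whenever we differentiate through y.

Set F(x, y) = (left side) − (right side), so the curve is F = 0. Differentiating each term of F:
  d/dx[x^5] = 5x^4
  d/dx[-2xy] = -2x·y' - 2y
  d/dx[y^2] = 2y·y'

Collecting, the y'-free part is the partial derivative in x and the y' coefficient is the partial derivative in y:
  ∂F/∂x = 5x^4 - 2y
  ∂F/∂y = -2x + 2y

so d/dx[F(x, y(x))] = ∂F/∂x + (∂F/∂y)·y' = 0. Rearranging,
  dy/dx = -(∂F/∂x)/(∂F/∂y) = -(5x^4 - 2y)/(-2x + 2y) = (5x^4/2 - y)/(x - y)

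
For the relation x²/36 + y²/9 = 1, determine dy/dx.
Take d/dx of both sides. Since y is implicitly a function of x, the chain rule attaches a y' = dy/dx factor whenever we differentiate through y.

Set F(x, y) = (left side) − (right side), so the curve is F = 0. Differentiating each term of F:
  d/dx[x^2/36] = x/18
  d/dx[y^2/9] = 2y·y'/9
  d/dx[-1] = 0

Collecting, the y'-free part is the partial derivative in x and the y' coefficient is the partial derivative in y:
  ∂F/∂x = x/18
  ∂F/∂y = 2y/9

so d/dx[F(x, y(x))] = ∂F/∂x + (∂F/∂y)·y' = 0. Rearranging,
  dy/dx = -(∂F/∂x)/(∂F/∂y) = -(x/18)/(2y/9) = -x/(4y)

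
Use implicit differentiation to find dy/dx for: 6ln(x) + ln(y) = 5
Take d/dx of both sides. Since y is implicitly a function of x, the chain rule attaches a y' = dy/dx factor whenever we differentiate through y.

Set F(x, y) = (left side) − (right side), so the curve is F = 0. Differentiating each term of F:
  d/dx[6ln(x)] = 6/x
  d/dx[ln(y)] = y'/y
  d/dx[-5] = 0

Collecting, the y'-free part is the partial derivative in x and the y' coefficient is the partial derivative in y:
  ∂F/∂x = 6/x
  ∂F/∂y = 1/y

so d/dx[F(x, y(x))] = ∂F/∂x + (∂F/∂y)·y' = 0. Rearranging,
  dy/dx = -(∂F/∂x)/(∂F/∂y) = -(6/x)/(1/y) = -6y/x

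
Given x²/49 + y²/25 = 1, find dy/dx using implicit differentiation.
Differentiate the relation implicitly: treat y = y(x) and apply the chain rule, so every y-derivative picks up a y' = dy/dx factor.

With everything moved to the left-hand side, differentiate term by term:
  d/dx[x^2/49] = 2x/49
  d/dx[y^2/25] = 2y·y'/25
  d/dx[-1] = 0

Separating the contributions that come from x directly and those that come through y:
  without y':      2x/49
  multiplying y':  2y/25

so (2x/49) + (2y/25)·y' = 0, and therefore
  dy/dx = -(2x/49)/(2y/25) = -25x/(49y)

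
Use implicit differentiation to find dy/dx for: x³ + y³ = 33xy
Differentiate both sides with respect to x, treating y as y(x). By the chain rule, any term containing y contributes a factor of y' = dy/dx when we differentiate it.

Move every term to one side and write the relation as F(x, y) = 0. Term by term,
  d/dx[x^3] = 3x^2
  d/dx[-33xy] = -33x·y' - 33y
  d/dx[y^3] = 3y^2·y'

The pieces without y' make up ∂F/∂x and the coefficient of y' is ∂F/∂y:
  ∂F/∂x = 3x^2 - 33y,
  ∂F/∂y = -33x + 3y^2.

Since d/dx[F] = ∂F/∂x + (∂F/∂y)·y' = 0, solve for y':
  (∂F/∂y)·y' = -∂F/∂x
  dy/dx = -(∂F/∂x)/(∂F/∂y) = -(3x^2 - 33y)/(-33x + 3y^2) = (x^2 - 11y)/(11x - y^2)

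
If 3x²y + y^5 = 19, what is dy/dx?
Differentiate both sides with respect to x, treating y as y(x). By the chain rule, any term containing y contributes a factor of y' = dy/dx when we differentiate it.

Move every term to one side and write the relation as F(x, y) = 0. Term by term,
  d/dx[3x^2y] = 3x^2·y' + 6xy
  d/dx[y^5] = 5y^4·y'
  d/dx[-19] = 0

The pieces without y' make up ∂F/∂x and the coefficient of y' is ∂F/∂y:
  ∂F/∂x = 6xy,
  ∂F/∂y = 3x^2 + 5y^4.

Since d/dx[F] = ∂F/∂x + (∂F/∂y)·y' = 0, solve for y':
  (∂F/∂y)·y' = -∂F/∂x
  dy/dx = -(∂F/∂x)/(∂F/∂y) = -(6xy)/(3x^2 + 5y^4) = -6xy/(3x^2 + 5y^4)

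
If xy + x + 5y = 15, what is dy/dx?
Take d/dx of both sides. Since y is implicitly a function of x, the chain rule attaches a y' = dy/dx factor whenever we differentiate through y.

Set F(x, y) = (left side) − (right side), so the curve is F = 0. Differentiating each term of F:
  d/dx[xy] = x·y' + y
  d/dx[x] = 1
  d/dx[5y] = 5·y'
  d/dx[-15] = 0

Collecting, the y'-free part is the partial derivative in x and the y' coefficient is the partial derivative in y:
  ∂F/∂x = y + 1
  ∂F/∂y = x + 5

so d/dx[F(x, y(x))] = ∂F/∂x + (∂F/∂y)·y' = 0. Rearranging,
  dy/dx = -(∂F/∂x)/(∂F/∂y) = -(y + 1)/(x + 5) = (-y - 1)/(x + 5)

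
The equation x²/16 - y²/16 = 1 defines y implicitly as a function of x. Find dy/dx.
Differentiate the relation implicitly: treat y = y(x) and apply the chain rule, so every y-derivative picks up a y' = dy/dx factor.

With everything moved to the left-hand side, differentiate term by term:
  d/dx[x^2/16] = x/8
  d/dx[-y^2/16] = -y·y'/8
  d/dx[-1] = 0

Separating the contributions that come from x directly and those that come through y:
  without y':      x/8
  multiplying y':  -y/8

so (x/8) + (-y/8)·y' = 0, and therefore
  dy/dx = -(x/8)/(-y/8) = x/y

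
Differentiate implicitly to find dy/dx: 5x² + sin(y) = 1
Take d/dx of both sides. Since y is implicitly a function of x, the chain rule attaches a y' = dy/dx factor whenever we differentiate through y.

Set F(x, y) = (left side) − (right side), so the curve is F = 0. Differentiating each term of F:
  d/dx[5x^2] = 10x
  d/dx[sin(y)] = y'·cos(y)
  d/dx[-1] = 0

Collecting, the y'-free part is the partial derivative in x and the y' coefficient is the partial derivative in y:
  ∂F/∂x = 10x
  ∂F/∂y = cos(y)

so d/dx[F(x, y(x))] = ∂F/∂x + (∂F/∂y)·y' = 0. Rearranging,
  dy/dx = -(∂F/∂x)/(∂F/∂y) = -(10x)/(cos(y)) = -10x/cos(y)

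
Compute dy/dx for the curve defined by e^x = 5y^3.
Differentiate the relation implicitly: treat y = y(x) and apply the chain rule, so every y-derivative picks up a y' = dy/dx factor.

With everything moved to the left-hand side, differentiate term by term:
  d/dx[-5y^3] = -15y^2·y'
  d/dx[e^(x)] = e^(x)

Separating the contributions that come from x directly and those that come through y:
  without y':      e^(x)
  multiplying y':  -15y^2

so (e^(x)) + (-15y^2)·y' = 0, and therefore
  dy/dx = -(e^(x))/(-15y^2) = e^(x)/(15y^2)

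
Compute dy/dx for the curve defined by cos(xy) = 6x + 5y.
Take d/dx of both sides. Since y is implicitly a function of x, the chain rule attaches a y' = dy/dx factor whenever we differentiate through y.

Set F(x, y) = (left side) − (right side), so the curve is F = 0. Differentiating each term of F:
  d/dx[-6x] = -6
  d/dx[-5y] = -5·y'
  d/dx[cos(xy)] = -(x·y' + y)·sin(xy)

Collecting, the y'-free part is the partial derivative in x and the y' coefficient is the partial derivative in y:
  ∂F/∂x = -y·sin(xy) - 6
  ∂F/∂y = -x·sin(xy) - 5

so d/dx[F(x, y(x))] = ∂F/∂x + (∂F/∂y)·y' = 0. Rearranging,
  dy/dx = -(∂F/∂x)/(∂F/∂y) = -(-y·sin(xy) - 6)/(-x·sin(xy) - 5) = -(y·sin(xy) + 6)/(x·sin(xy) + 5)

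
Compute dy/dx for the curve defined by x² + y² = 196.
Apply d/dx to both sides, remembering that y depends on x. Each occurrence of y therefore brings in a y' = dy/dx via the chain rule.

With F(x, y) equal to the left-hand side minus the right, differentiate F term by term:
  d/dx[x^2] = 2x
  d/dx[y^2] = 2y·y'
  d/dx[-196] = 0
Adding these up, d/dx[F] = 0 becomes
  (2x) + (2y)·y' = 0,
so isolating y',
  dy/dx = -(2x)/(2y) = -x/y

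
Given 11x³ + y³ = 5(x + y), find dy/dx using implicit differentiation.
Apply d/dx to both sides, remembering that y depends on x. Each occurrence of y therefore brings in a y' = dy/dx via the chain rule.

With F(x, y) equal to the left-hand side minus the right, differentiate F term by term:
  d/dx[11x^3] = 33x^2
  d/dx[-5x] = -5
  d/dx[y^3] = 3y^2·y'
  d/dx[-5y] = -5·y'
Adding these up, d/dx[F] = 0 becomes
  (33x^2 - 5) + (3y^2 - 5)·y' = 0,
so isolating y',
  dy/dx = -(33x^2 - 5)/(3y^2 - 5) = (5 - 33x^2)/(3y^2 - 5)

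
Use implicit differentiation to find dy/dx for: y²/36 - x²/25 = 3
Differentiate the relation implicitly: treat y = y(x) and apply the chain rule, so every y-derivative picks up a y' = dy/dx factor.

With everything moved to the left-hand side, differentiate term by term:
  d/dx[-x^2/25] = -2x/25
  d/dx[y^2/36] = y·y'/18
  d/dx[-3] = 0

Separating the contributions that come from x directly and those that come through y:
  without y':      -2x/25
  multiplying y':  y/18

so (-2x/25) + (y/18)·y' = 0, and therefore
  dy/dx = -(-2x/25)/(y/18) = 36x/(25y)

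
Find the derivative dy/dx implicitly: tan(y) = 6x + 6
Differentiate both sides with respect to x, treating y as y(x). By the chain rule, any term containing y contributes a factor of y' = dy/dx when we differentiate it.

Move every term to one side and write the relation as F(x, y) = 0. Term by term,
  d/dx[-6x] = -6
  d/dx[tan(y)] = y'(tan(y)^2 + 1)
  d/dx[-6] = 0

The pieces without y' make up ∂F/∂x and the coefficient of y' is ∂F/∂y:
  ∂F/∂x = -6,
  ∂F/∂y = tan(y)^2 + 1.

Since d/dx[F] = ∂F/∂x + (∂F/∂y)·y' = 0, solve for y':
  (∂F/∂y)·y' = -∂F/∂x
  dy/dx = -(∂F/∂x)/(∂F/∂y) = -(-6)/(tan(y)^2 + 1) = 6cos(y)^2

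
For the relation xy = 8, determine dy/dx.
Differentiate the relation implicitly: treat y = y(x) and apply the chain rule, so every y-derivative picks up a y' = dy/dx factor.

With everything moved to the left-hand side, differentiate term by term:
  d/dx[xy] = x·y' + y
  d/dx[-8] = 0

Separating the contributions that come from x directly and those that come through y:
  without y':      y
  multiplying y':  x

so (y) + (x)·y' = 0, and therefore
  dy/dx = -(y)/(x) = -y/x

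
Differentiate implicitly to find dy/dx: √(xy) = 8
Take d/dx of both sides. Since y is implicitly a function of x, the chain rule attaches a y' = dy/dx factor whenever we differentiate through y.

Set F(x, y) = (left side) − (right side), so the curve is F = 0. Differentiating each term of F:
  d/dx[√(xy)] = √(xy)(x·y'/2 + y/2)/(xy)
  d/dx[-8] = 0

Collecting, the y'-free part is the partial derivative in x and the y' coefficient is the partial derivative in y:
  ∂F/∂x = √(xy)/(2x)
  ∂F/∂y = √(xy)/(2y)

so d/dx[F(x, y(x))] = ∂F/∂x + (∂F/∂y)·y' = 0. Rearranging,
  dy/dx = -(∂F/∂x)/(∂F/∂y) = -(√(xy)/(2x))/(√(xy)/(2y)) = -y/x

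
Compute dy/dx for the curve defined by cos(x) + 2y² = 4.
Apply d/dx to both sides, remembering that y depends on x. Each occurrence of y therefore brings in a y' = dy/dx via the chain rule.

With F(x, y) equal to the left-hand side minus the right, differentiate F term by term:
  d/dx[2y^2] = 4y·y'
  d/dx[cos(x)] = -sin(x)
  d/dx[-4] = 0
Adding these up, d/dx[F] = 0 becomes
  (-sin(x)) + (4y)·y' = 0,
so isolating y',
  dy/dx = -(-sin(x))/(4y) = sin(x)/(4y)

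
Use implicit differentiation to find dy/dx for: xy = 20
Apply d/dx to both sides, remembering that y depends on x. Each occurrence of y therefore brings in a y' = dy/dx via the chain rule.

With F(x, y) equal to the left-hand side minus the right, differentiate F term by term:
  d/dx[xy] = x·y' + y
  d/dx[-20] = 0
Adding these up, d/dx[F] = 0 becomes
  (y) + (x)·y' = 0,
so isolating y',
  dy/dx = -(y)/(x) = -y/x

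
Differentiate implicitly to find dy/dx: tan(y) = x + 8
Differentiate the relation implicitly: treat y = y(x) and apply the chain rule, so every y-derivative picks up a y' = dy/dx factor.

With everything moved to the left-hand side, differentiate term by term:
  d/dx[-x] = -1
  d/dx[tan(y)] = y'(tan(y)^2 + 1)
  d/dx[-8] = 0

Separating the contributions that come from x directly and those that come through y:
  without y':      -1
  multiplying y':  tan(y)^2 + 1

so (-1) + (tan(y)^2 + 1)·y' = 0, and therefore
  dy/dx = -(-1)/(tan(y)^2 + 1) = cos(y)^2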